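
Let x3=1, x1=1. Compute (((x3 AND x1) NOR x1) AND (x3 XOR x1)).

Substituting: (((1 AND 1) NOR 1) AND (1 XOR 1))
= 0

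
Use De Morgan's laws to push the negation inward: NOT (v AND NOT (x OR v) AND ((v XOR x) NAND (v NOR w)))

NOT v OR (x OR v) OR NOT ((v XOR x) NAND (v NOR w))
De Morgan's: NOT(AND of terms) = OR of negations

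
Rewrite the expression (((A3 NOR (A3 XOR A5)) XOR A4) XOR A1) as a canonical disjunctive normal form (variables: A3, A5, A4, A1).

(NOT A3 AND NOT A5 AND NOT A4 AND NOT A1) OR (NOT A3 AND NOT A5 AND A4 AND A1) OR (NOT A3 AND A5 AND NOT A4 AND A1) OR (NOT A3 AND A5 AND A4 AND NOT A1) OR (A3 AND NOT A5 AND NOT A4 AND A1) OR (A3 AND NOT A5 AND A4 AND NOT A1) OR (A3 AND A5 AND NOT A4 AND A1) OR (A3 AND A5 AND A4 AND NOT A1)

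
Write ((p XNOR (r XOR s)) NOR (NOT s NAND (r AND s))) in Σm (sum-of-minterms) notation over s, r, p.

Σm() = FALSE (no minterms)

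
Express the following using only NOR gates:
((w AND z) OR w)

((((w NOR w) NOR (z NOR z)) NOR w) NOR (((w NOR w) NOR (z NOR z)) NOR w))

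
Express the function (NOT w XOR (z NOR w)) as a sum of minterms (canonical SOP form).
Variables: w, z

Σm(1) = (NOT w AND z)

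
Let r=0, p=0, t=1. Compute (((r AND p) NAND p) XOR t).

Substituting: (((0 AND 0) NAND 0) XOR 1)
= 0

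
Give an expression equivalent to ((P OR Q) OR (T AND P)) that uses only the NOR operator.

((((P NOR Q) NOR (P NOR Q)) NOR ((T NOR T) NOR (P NOR P))) NOR (((P NOR Q) NOR (P NOR Q)) NOR ((T NOR T) NOR (P NOR P))))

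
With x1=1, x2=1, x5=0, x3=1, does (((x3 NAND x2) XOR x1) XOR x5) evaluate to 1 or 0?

Substituting: (((1 NAND 1) XOR 1) XOR 0)
= 1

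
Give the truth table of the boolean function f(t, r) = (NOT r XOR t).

t | r | Output
--------------
0 | 0 | 1
0 | 1 | 0
1 | 0 | 0
1 | 1 | 1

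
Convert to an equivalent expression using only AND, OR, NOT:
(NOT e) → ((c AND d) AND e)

e OR ((c AND d) AND e)
(Implication elimination: A → B = NOT A OR B)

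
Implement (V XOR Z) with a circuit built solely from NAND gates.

((V NAND (V NAND Z)) NAND (Z NAND (V NAND Z)))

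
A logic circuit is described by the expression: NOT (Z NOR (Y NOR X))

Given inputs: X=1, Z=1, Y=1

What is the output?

Substituting: NOT (1 NOR (1 NOR 1))
= 1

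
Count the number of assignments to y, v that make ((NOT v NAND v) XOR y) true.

Satisfying assignments: (0,0), (0,1)
Count: 2 out of 4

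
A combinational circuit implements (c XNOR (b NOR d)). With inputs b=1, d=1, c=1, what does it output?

Substituting: (1 XNOR (1 NOR 1))
= 0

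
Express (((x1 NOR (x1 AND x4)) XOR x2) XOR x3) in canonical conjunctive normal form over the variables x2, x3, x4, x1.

(x2 OR x3 OR x4 OR NOT x1) AND (x2 OR x3 OR NOT x4 OR NOT x1) AND (x2 OR NOT x3 OR x4 OR x1) AND (x2 OR NOT x3 OR NOT x4 OR x1) AND (NOT x2 OR x3 OR x4 OR x1) AND (NOT x2 OR x3 OR NOT x4 OR x1) AND (NOT x2 OR NOT x3 OR x4 OR NOT x1) AND (NOT x2 OR NOT x3 OR NOT x4 OR NOT x1)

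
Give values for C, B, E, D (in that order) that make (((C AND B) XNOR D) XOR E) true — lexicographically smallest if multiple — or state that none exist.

C=0, B=0, E=0, D=0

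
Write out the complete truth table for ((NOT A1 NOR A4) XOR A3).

A3 | A1 | A4 | Output
---------------------
0 | 0 | 0 | 0
0 | 0 | 1 | 0
0 | 1 | 0 | 1
0 | 1 | 1 | 0
1 | 0 | 0 | 1
1 | 0 | 1 | 1
1 | 1 | 0 | 0
1 | 1 | 1 | 1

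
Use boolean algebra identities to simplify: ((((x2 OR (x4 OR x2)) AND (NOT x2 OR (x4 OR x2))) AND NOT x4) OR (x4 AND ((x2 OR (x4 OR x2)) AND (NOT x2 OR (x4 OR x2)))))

By distribution ((E AND v) OR (E AND NOT v) = E) then distribution ((E OR v) AND (E OR NOT v) = E):
= (x4 OR x2)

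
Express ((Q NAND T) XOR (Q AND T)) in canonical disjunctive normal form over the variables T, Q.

(NOT T AND NOT Q) OR (NOT T AND Q) OR (T AND NOT Q) OR (T AND Q)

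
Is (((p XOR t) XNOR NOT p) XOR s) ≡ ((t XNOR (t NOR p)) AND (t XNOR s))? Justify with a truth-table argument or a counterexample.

No. Counterexample: with p=0, s=0, t=1, Expression 1 = 1 but Expression 2 = 0.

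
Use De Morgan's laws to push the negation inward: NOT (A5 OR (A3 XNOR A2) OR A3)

NOT A5 AND NOT (A3 XNOR A2) AND NOT A3
De Morgan's: NOT(OR of terms) = AND of negations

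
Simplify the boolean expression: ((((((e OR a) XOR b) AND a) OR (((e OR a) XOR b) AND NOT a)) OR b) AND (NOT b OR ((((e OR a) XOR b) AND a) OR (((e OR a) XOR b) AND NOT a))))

By distribution ((E OR v) AND (E OR NOT v) = E) then distribution ((E AND v) OR (E AND NOT v) = E):
= ((e OR a) XOR b)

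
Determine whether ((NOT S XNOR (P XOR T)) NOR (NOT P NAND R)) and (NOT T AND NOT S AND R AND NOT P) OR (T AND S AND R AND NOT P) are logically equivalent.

Yes, they are equivalent — the two output columns agree on all 16 assignments:
T | S | R | P | Expression 1 | Expression 2
-------------------------------------------
0 | 0 | 0 | 0 | 0 | 0
0 | 0 | 0 | 1 | 0 | 0
0 | 0 | 1 | 0 | 1 | 1
0 | 0 | 1 | 1 | 0 | 0
0 | 1 | 0 | 0 | 0 | 0
0 | 1 | 0 | 1 | 0 | 0
0 | 1 | 1 | 0 | 0 | 0
0 | 1 | 1 | 1 | 0 | 0
1 | 0 | 0 | 0 | 0 | 0
1 | 0 | 0 | 1 | 0 | 0
1 | 0 | 1 | 0 | 0 | 0
1 | 0 | 1 | 1 | 0 | 0
1 | 1 | 0 | 0 | 0 | 0
1 | 1 | 0 | 1 | 0 | 0
1 | 1 | 1 | 0 | 1 | 1
1 | 1 | 1 | 1 | 0 | 0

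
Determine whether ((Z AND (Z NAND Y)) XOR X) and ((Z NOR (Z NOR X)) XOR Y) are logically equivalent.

No. Counterexample: with Y=0, Z=1, X=0, Expression 1 = 1 but Expression 2 = 0.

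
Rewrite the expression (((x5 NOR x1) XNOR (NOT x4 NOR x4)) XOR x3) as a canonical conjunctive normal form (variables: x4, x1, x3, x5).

(x4 OR x1 OR x3 OR x5) AND (x4 OR x1 OR NOT x3 OR NOT x5) AND (x4 OR NOT x1 OR NOT x3 OR x5) AND (x4 OR NOT x1 OR NOT x3 OR NOT x5) AND (NOT x4 OR x1 OR x3 OR x5) AND (NOT x4 OR x1 OR NOT x3 OR NOT x5) AND (NOT x4 OR NOT x1 OR NOT x3 OR x5) AND (NOT x4 OR NOT x1 OR NOT x3 OR NOT x5)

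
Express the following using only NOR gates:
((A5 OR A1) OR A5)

((((A5 NOR A1) NOR (A5 NOR A1)) NOR A5) NOR (((A5 NOR A1) NOR (A5 NOR A1)) NOR A5))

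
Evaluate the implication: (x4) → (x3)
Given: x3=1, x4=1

Antecedent (x4) = 1; consequent (x3) = 1.
1 → 1 = 1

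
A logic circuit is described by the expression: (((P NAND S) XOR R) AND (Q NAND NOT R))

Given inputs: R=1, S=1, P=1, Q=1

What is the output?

Substituting: (((1 NAND 1) XOR 1) AND (1 NAND NOT 1))
= 1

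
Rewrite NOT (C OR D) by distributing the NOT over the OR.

NOT C AND NOT D
De Morgan's: NOT(OR of terms) = AND of negations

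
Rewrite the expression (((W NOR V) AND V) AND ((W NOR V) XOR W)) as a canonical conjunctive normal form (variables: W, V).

(W OR V) AND (W OR NOT V) AND (NOT W OR V) AND (NOT W OR NOT V)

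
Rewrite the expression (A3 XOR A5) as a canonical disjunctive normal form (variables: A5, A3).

(NOT A5 AND A3) OR (A5 AND NOT A3)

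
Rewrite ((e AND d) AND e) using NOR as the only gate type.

((((e NOR e) NOR (d NOR d)) NOR ((e NOR e) NOR (d NOR d))) NOR (e NOR e))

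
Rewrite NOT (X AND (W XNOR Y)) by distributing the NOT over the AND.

NOT X OR NOT (W XNOR Y)
De Morgan's: NOT(AND of terms) = OR of negations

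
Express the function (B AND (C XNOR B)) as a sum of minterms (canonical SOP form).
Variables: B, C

Σm(3) = (B AND C)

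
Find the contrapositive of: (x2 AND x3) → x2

Contrapositive: NOT x2 → NOT (x2 AND x3)
Note: A statement and its contrapositive are logically equivalent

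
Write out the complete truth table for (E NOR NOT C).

E | C | Output
--------------
0 | 0 | 0
0 | 1 | 1
1 | 0 | 0
1 | 1 | 0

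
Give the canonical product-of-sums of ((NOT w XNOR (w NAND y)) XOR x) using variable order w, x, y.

ΠM(2, 3, 4, 7) = (w OR NOT x OR y) AND (w OR NOT x OR NOT y) AND (NOT w OR x OR y) AND (NOT w OR NOT x OR NOT y)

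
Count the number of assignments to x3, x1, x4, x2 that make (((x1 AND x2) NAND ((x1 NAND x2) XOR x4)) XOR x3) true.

Satisfying assignments: (0,0,0,0), (0,0,0,1), (0,0,1,0), (0,0,1,1), (0,1,0,0), (0,1,0,1), (0,1,1,0), (1,1,1,1)
Count: 8 out of 16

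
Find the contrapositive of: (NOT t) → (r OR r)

Contrapositive: NOT (r OR r) → t
Note: A statement and its contrapositive are logically equivalent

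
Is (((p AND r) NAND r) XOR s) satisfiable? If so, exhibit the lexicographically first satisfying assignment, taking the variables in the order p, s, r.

p=0, s=0, r=0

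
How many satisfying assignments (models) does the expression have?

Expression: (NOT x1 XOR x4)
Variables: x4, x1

Satisfying assignments: (0,0), (1,1)
Count: 2 out of 4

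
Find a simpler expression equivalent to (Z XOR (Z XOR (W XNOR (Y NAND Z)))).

By XOR self-cancellation ((E XOR v) XOR v = E):
= (W XNOR (Y NAND Z))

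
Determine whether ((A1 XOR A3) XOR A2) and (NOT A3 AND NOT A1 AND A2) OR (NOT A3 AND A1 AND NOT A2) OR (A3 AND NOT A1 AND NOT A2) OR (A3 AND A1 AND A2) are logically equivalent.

Yes, they are equivalent — the two output columns agree on all 8 assignments:
A3 | A1 | A2 | Expression 1 | Expression 2
------------------------------------------
0 | 0 | 0 | 0 | 0
0 | 0 | 1 | 1 | 1
0 | 1 | 0 | 1 | 1
0 | 1 | 1 | 0 | 0
1 | 0 | 0 | 1 | 1
1 | 0 | 1 | 0 | 0
1 | 1 | 0 | 0 | 0
1 | 1 | 1 | 1 | 1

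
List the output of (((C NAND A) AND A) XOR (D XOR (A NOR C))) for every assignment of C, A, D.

C | A | D | Output
------------------
0 | 0 | 0 | 1
0 | 0 | 1 | 0
0 | 1 | 0 | 1
0 | 1 | 1 | 0
1 | 0 | 0 | 0
1 | 0 | 1 | 1
1 | 1 | 0 | 0
1 | 1 | 1 | 1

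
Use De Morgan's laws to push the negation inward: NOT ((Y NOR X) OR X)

NOT (Y NOR X) AND NOT X
De Morgan's: NOT(OR of terms) = AND of negations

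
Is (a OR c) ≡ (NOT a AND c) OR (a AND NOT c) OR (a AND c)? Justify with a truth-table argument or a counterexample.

Yes, they are equivalent — the two output columns agree on all 4 assignments:
a | c | Expression 1 | Expression 2
-----------------------------------
0 | 0 | 0 | 0
0 | 1 | 1 | 1
1 | 0 | 1 | 1
1 | 1 | 1 | 1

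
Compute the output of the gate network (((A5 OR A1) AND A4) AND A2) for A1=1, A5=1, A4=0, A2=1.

Substituting: (((1 OR 1) AND 0) AND 1)
= 0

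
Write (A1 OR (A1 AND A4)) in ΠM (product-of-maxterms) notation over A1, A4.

ΠM(0, 1) = (A1 OR A4) AND (A1 OR NOT A4)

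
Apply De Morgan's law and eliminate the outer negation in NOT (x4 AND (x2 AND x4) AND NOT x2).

NOT x4 OR NOT (x2 AND x4) OR x2
De Morgan's: NOT(AND of terms) = OR of negations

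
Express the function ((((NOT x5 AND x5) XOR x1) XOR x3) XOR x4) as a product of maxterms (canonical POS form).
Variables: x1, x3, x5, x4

ΠM(0, 2, 5, 7, 9, 11, 12, 14) = (x1 OR x3 OR x5 OR x4) AND (x1 OR x3 OR NOT x5 OR x4) AND (x1 OR NOT x3 OR x5 OR NOT x4) AND (x1 OR NOT x3 OR NOT x5 OR NOT x4) AND (NOT x1 OR x3 OR x5 OR NOT x4) AND (NOT x1 OR x3 OR NOT x5 OR NOT x4) AND (NOT x1 OR NOT x3 OR x5 OR x4) AND (NOT x1 OR NOT x3 OR NOT x5 OR x4)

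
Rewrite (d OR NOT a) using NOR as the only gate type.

((d NOR (a NOR a)) NOR (d NOR (a NOR a)))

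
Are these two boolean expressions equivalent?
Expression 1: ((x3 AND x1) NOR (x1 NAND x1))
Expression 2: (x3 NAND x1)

No. Counterexample: with x1=0, x3=0, Expression 1 = 0 but Expression 2 = 1.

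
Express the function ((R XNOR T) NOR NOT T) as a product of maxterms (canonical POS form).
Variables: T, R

ΠM(0, 1, 3) = (T OR R) AND (T OR NOT R) AND (NOT T OR NOT R)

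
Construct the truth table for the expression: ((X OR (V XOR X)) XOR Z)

X | Z | V | Output
------------------
0 | 0 | 0 | 0
0 | 0 | 1 | 1
0 | 1 | 0 | 1
0 | 1 | 1 | 0
1 | 0 | 0 | 1
1 | 0 | 1 | 1
1 | 1 | 0 | 0
1 | 1 | 1 | 0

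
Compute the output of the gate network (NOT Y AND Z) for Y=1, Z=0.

Substituting: (NOT 1 AND 0)
= 0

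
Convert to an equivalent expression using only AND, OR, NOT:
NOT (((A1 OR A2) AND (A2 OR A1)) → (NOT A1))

((A1 OR A2) AND (A2 OR A1)) AND A1
(Negated implication: NOT(A → B) = A AND NOT B)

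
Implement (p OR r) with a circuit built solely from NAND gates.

((p NAND p) NAND (r NAND r))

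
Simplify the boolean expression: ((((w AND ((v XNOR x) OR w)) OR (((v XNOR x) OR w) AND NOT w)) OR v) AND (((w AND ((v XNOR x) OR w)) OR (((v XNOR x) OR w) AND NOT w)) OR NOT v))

By distribution ((E OR v) AND (E OR NOT v) = E) then distribution ((E AND v) OR (E AND NOT v) = E):
= ((v XNOR x) OR w)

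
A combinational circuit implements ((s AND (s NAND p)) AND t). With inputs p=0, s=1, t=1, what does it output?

Substituting: ((1 AND (1 NAND 0)) AND 1)
= 1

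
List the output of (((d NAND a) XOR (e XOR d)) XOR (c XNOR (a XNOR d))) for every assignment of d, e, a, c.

d | e | a | c | Output
----------------------
0 | 0 | 0 | 0 | 1
0 | 0 | 0 | 1 | 0
0 | 0 | 1 | 0 | 0
0 | 0 | 1 | 1 | 1
0 | 1 | 0 | 0 | 0
0 | 1 | 0 | 1 | 1
0 | 1 | 1 | 0 | 1
0 | 1 | 1 | 1 | 0
1 | 0 | 0 | 0 | 1
1 | 0 | 0 | 1 | 0
1 | 0 | 1 | 0 | 1
1 | 0 | 1 | 1 | 0
1 | 1 | 0 | 0 | 0
1 | 1 | 0 | 1 | 1
1 | 1 | 1 | 0 | 0
1 | 1 | 1 | 1 | 1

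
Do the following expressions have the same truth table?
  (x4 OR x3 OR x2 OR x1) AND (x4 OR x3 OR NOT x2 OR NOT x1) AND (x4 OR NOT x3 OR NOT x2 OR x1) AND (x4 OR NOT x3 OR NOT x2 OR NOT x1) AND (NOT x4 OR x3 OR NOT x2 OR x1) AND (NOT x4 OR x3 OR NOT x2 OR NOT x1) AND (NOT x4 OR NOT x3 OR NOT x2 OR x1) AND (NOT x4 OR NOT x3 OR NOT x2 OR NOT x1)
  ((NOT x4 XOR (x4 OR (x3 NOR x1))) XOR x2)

Yes, they are equivalent — the two output columns agree on all 16 assignments:
x4 | x3 | x2 | x1 | Expression 1 | Expression 2
-----------------------------------------------
0 | 0 | 0 | 0 | 0 | 0
0 | 0 | 0 | 1 | 1 | 1
0 | 0 | 1 | 0 | 1 | 1
0 | 0 | 1 | 1 | 0 | 0
0 | 1 | 0 | 0 | 1 | 1
0 | 1 | 0 | 1 | 1 | 1
0 | 1 | 1 | 0 | 0 | 0
0 | 1 | 1 | 1 | 0 | 0
1 | 0 | 0 | 0 | 1 | 1
1 | 0 | 0 | 1 | 1 | 1
1 | 0 | 1 | 0 | 0 | 0
1 | 0 | 1 | 1 | 0 | 0
1 | 1 | 0 | 0 | 1 | 1
1 | 1 | 0 | 1 | 1 | 1
1 | 1 | 1 | 0 | 0 | 0
1 | 1 | 1 | 1 | 0 | 0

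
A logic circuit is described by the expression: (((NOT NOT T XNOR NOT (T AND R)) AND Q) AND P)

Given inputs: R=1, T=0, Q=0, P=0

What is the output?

Substituting: (((NOT NOT 0 XNOR NOT (0 AND 1)) AND 0) AND 0)
= 0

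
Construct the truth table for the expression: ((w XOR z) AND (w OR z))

z | w | Output
--------------
0 | 0 | 0
0 | 1 | 1
1 | 0 | 1
1 | 1 | 0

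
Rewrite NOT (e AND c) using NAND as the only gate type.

(((e NAND c) NAND (e NAND c)) NAND ((e NAND c) NAND (e NAND c)))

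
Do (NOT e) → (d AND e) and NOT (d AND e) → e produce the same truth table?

Yes, Contrapositive is always equivalent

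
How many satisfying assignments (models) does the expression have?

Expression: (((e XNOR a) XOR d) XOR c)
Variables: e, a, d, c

Satisfying assignments: (0,0,0,0), (0,0,1,1), (0,1,0,1), (0,1,1,0), (1,0,0,1), (1,0,1,0), (1,1,0,0), (1,1,1,1)
Count: 8 out of 16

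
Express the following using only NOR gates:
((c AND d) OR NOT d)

((((c NOR c) NOR (d NOR d)) NOR (d NOR d)) NOR (((c NOR c) NOR (d NOR d)) NOR (d NOR d)))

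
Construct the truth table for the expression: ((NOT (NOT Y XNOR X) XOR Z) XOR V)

Y | Z | V | X | Output
----------------------
0 | 0 | 0 | 0 | 1
0 | 0 | 0 | 1 | 0
0 | 0 | 1 | 0 | 0
0 | 0 | 1 | 1 | 1
0 | 1 | 0 | 0 | 0
0 | 1 | 0 | 1 | 1
0 | 1 | 1 | 0 | 1
0 | 1 | 1 | 1 | 0
1 | 0 | 0 | 0 | 0
1 | 0 | 0 | 1 | 1
1 | 0 | 1 | 0 | 1
1 | 0 | 1 | 1 | 0
1 | 1 | 0 | 0 | 1
1 | 1 | 0 | 1 | 0
1 | 1 | 1 | 0 | 0
1 | 1 | 1 | 1 | 1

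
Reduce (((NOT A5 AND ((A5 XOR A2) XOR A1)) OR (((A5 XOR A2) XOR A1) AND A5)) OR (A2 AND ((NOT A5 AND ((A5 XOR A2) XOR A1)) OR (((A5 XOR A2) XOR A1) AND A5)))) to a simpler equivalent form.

By absorption (E OR (E AND v) = E) then distribution ((E AND v) OR (E AND NOT v) = E):
= ((A5 XOR A2) XOR A1)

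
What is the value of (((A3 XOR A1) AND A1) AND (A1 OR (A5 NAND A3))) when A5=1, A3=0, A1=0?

Substituting: (((0 XOR 0) AND 0) AND (0 OR (1 NAND 0)))
= 0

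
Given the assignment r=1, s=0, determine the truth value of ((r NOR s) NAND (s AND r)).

Substituting: ((1 NOR 0) NAND (0 AND 1))
= 1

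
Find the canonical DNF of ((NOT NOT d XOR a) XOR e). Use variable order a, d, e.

(NOT a AND NOT d AND e) OR (NOT a AND d AND NOT e) OR (a AND NOT d AND NOT e) OR (a AND d AND e)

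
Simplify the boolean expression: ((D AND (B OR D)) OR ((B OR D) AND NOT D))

By distribution ((E AND v) OR (E AND NOT v) = E):
= (B OR D)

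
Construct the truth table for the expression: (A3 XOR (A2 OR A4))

A4 | A2 | A3 | Output
---------------------
0 | 0 | 0 | 0
0 | 0 | 1 | 1
0 | 1 | 0 | 1
0 | 1 | 1 | 0
1 | 0 | 0 | 1
1 | 0 | 1 | 0
1 | 1 | 0 | 1
1 | 1 | 1 | 0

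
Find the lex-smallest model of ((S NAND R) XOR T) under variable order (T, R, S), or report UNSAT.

T=0, R=0, S=0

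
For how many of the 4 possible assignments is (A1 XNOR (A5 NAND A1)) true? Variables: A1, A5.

Satisfying assignments: (1,0)
Count: 1 out of 4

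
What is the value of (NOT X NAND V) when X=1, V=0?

Substituting: (NOT 1 NAND 0)
= 1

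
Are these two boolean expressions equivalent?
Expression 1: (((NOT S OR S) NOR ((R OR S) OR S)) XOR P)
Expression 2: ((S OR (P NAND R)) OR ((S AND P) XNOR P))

No. Counterexample: with P=0, R=0, S=0, Expression 1 = 0 but Expression 2 = 1.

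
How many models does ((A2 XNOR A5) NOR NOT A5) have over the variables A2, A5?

Satisfying assignments: (0,1)
Count: 1 out of 4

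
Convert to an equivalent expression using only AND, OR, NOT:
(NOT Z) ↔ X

((NOT Z) AND X) OR (Z AND NOT X)
(Biconditional = both true or both false)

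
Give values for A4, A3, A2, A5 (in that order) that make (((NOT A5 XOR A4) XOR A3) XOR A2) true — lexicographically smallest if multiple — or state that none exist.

A4=0, A3=0, A2=0, A5=0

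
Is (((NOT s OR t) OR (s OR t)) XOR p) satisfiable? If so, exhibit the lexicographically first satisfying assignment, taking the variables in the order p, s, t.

p=0, s=0, t=0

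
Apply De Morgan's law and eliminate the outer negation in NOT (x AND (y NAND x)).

NOT x OR NOT (y NAND x)
De Morgan's: NOT(AND of terms) = OR of negations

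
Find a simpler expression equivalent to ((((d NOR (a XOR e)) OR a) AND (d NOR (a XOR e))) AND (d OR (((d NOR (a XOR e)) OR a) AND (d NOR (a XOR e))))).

By absorption (E AND (E OR v) = E) then absorption (E AND (E OR v) = E):
= (d NOR (a XOR e))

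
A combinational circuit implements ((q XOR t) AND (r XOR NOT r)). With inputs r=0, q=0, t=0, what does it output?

Substituting: ((0 XOR 0) AND (0 XOR NOT 0))
= 0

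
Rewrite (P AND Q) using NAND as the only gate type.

((P NAND Q) NAND (P NAND Q))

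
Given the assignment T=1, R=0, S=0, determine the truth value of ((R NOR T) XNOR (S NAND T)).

Substituting: ((0 NOR 1) XNOR (0 NAND 1))
= 0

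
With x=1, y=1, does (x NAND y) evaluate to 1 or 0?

Substituting: (1 NAND 1)
= 0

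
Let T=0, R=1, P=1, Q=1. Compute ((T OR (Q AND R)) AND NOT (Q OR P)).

Substituting: ((0 OR (1 AND 1)) AND NOT (1 OR 1))
= 0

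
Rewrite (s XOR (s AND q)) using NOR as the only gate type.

((((s NOR ((s NOR s) NOR (q NOR q))) NOR (s NOR ((s NOR s) NOR (q NOR q)))) NOR ((s NOR ((s NOR s) NOR (q NOR q))) NOR (s NOR ((s NOR s) NOR (q NOR q))))) NOR ((((s NOR s) NOR (((s NOR s) NOR (q NOR q)) NOR ((s NOR s) NOR (q NOR q)))) NOR ((s NOR s) NOR (((s NOR s) NOR (q NOR q)) NOR ((s NOR s) NOR (q NOR q))))) NOR (((s NOR s) NOR (((s NOR s) NOR (q NOR q)) NOR ((s NOR s) NOR (q NOR q)))) NOR ((s NOR s) NOR (((s NOR s) NOR (q NOR q)) NOR ((s NOR s) NOR (q NOR q)))))))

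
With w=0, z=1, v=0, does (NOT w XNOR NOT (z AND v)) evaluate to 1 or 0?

Substituting: (NOT 0 XNOR NOT (1 AND 0))
= 1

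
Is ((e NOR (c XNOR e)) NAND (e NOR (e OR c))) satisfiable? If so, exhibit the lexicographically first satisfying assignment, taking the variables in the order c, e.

c=0, e=0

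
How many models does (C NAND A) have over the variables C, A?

Satisfying assignments: (0,0), (0,1), (1,0)
Count: 3 out of 4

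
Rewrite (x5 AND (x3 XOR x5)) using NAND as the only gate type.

((x5 NAND ((x3 NAND (x3 NAND x5)) NAND (x5 NAND (x3 NAND x5)))) NAND (x5 NAND ((x3 NAND (x3 NAND x5)) NAND (x5 NAND (x3 NAND x5)))))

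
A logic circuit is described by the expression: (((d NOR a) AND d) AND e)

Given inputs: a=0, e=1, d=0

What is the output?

Substituting: (((0 NOR 0) AND 0) AND 1)
= 0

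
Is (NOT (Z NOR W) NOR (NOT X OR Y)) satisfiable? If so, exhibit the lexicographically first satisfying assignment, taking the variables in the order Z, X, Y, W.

Z=0, X=1, Y=0, W=0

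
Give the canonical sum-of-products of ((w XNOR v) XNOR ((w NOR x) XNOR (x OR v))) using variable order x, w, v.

Σm(5, 6) = (x AND NOT w AND v) OR (x AND w AND NOT v)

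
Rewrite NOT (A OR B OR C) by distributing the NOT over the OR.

NOT A AND NOT B AND NOT C
De Morgan's: NOT(OR of terms) = AND of negations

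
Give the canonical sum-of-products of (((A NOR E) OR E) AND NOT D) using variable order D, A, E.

Σm(0, 1, 3) = (NOT D AND NOT A AND NOT E) OR (NOT D AND NOT A AND E) OR (NOT D AND A AND E)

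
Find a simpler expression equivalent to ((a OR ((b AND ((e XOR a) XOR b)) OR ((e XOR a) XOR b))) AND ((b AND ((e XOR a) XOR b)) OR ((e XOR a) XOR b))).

By absorption (E AND (E OR v) = E) then absorption (E OR (E AND v) = E):
= ((e XOR a) XOR b)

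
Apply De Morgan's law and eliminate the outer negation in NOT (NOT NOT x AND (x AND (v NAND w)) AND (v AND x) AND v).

NOT x OR NOT (x AND (v NAND w)) OR NOT (v AND x) OR NOT v
De Morgan's: NOT(AND of terms) = OR of negations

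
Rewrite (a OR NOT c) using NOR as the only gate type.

((a NOR (c NOR c)) NOR (a NOR (c NOR c)))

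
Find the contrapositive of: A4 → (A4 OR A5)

Contrapositive: NOT (A4 OR A5) → NOT A4
Note: A statement and its contrapositive are logically equivalent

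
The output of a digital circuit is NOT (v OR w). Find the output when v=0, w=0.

Substituting: NOT (0 OR 0)
= 1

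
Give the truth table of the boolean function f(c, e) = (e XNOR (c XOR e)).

c | e | Output
--------------
0 | 0 | 1
0 | 1 | 1
1 | 0 | 0
1 | 1 | 0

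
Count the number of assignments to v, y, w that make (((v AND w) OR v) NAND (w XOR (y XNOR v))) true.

Satisfying assignments: (0,0,0), (0,0,1), (0,1,0), (0,1,1), (1,0,0), (1,1,1)
Count: 6 out of 8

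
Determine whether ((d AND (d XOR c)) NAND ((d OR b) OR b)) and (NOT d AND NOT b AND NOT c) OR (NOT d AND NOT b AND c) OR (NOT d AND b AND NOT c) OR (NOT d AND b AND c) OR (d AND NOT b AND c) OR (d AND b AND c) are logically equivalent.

Yes, they are equivalent — the two output columns agree on all 8 assignments:
d | b | c | Expression 1 | Expression 2
---------------------------------------
0 | 0 | 0 | 1 | 1
0 | 0 | 1 | 1 | 1
0 | 1 | 0 | 1 | 1
0 | 1 | 1 | 1 | 1
1 | 0 | 0 | 0 | 0
1 | 0 | 1 | 1 | 1
1 | 1 | 0 | 0 | 0
1 | 1 | 1 | 1 | 1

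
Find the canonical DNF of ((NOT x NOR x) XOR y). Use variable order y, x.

(y AND NOT x) OR (y AND x)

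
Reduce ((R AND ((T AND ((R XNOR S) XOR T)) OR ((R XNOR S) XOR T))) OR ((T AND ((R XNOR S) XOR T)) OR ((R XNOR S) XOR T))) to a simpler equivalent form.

By absorption (E OR (E AND v) = E) then absorption (E OR (E AND v) = E):
= ((R XNOR S) XOR T)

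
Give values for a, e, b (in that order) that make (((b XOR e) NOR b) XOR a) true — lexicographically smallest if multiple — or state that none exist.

a=0, e=0, b=0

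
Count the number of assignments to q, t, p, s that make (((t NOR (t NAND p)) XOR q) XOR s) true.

Satisfying assignments: (0,0,0,1), (0,0,1,1), (0,1,0,1), (0,1,1,1), (1,0,0,0), (1,0,1,0), (1,1,0,0), (1,1,1,0)
Count: 8 out of 16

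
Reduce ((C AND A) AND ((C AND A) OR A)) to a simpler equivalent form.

By absorption (E AND (E OR v) = E):
= (C AND A)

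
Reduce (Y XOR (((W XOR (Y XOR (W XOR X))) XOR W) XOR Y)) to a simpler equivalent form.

By XOR self-cancellation ((E XOR v) XOR v = E) then XOR self-cancellation ((E XOR v) XOR v = E):
= (Y XOR (W XOR X))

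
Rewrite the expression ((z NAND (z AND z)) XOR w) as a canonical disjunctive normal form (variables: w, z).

(NOT w AND NOT z) OR (w AND z)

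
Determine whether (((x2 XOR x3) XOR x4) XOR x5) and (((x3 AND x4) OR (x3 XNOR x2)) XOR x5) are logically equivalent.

No. Counterexample: with x4=0, x2=0, x5=0, x3=0, Expression 1 = 0 but Expression 2 = 1.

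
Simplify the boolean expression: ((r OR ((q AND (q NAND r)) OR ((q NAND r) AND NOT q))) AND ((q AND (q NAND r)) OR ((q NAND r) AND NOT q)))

By absorption (E AND (E OR v) = E) then distribution ((E AND v) OR (E AND NOT v) = E):
= (q NAND r)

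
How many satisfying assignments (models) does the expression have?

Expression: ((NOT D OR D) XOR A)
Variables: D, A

Satisfying assignments: (0,0), (1,0)
Count: 2 out of 4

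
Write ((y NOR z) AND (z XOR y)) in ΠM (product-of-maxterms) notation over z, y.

ΠM(0, 1, 2, 3) = (z OR y) AND (z OR NOT y) AND (NOT z OR y) AND (NOT z OR NOT y)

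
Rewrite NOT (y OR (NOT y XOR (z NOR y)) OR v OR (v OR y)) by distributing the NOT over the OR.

NOT y AND NOT (NOT y XOR (z NOR y)) AND NOT v AND NOT (v OR y)
De Morgan's: NOT(OR of terms) = AND of negations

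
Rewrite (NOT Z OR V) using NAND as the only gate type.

(((Z NAND Z) NAND (Z NAND Z)) NAND (V NAND V))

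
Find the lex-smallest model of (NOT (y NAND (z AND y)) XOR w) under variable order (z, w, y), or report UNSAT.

z=0, w=1, y=0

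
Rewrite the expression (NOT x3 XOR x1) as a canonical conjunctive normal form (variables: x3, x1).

(x3 OR NOT x1) AND (NOT x3 OR x1)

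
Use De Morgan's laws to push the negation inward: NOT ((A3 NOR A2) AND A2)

NOT (A3 NOR A2) OR NOT A2
De Morgan's: NOT(AND of terms) = OR of negations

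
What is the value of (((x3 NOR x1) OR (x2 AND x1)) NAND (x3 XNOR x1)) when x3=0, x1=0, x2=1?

Substituting: (((0 NOR 0) OR (1 AND 0)) NAND (0 XNOR 0))
= 0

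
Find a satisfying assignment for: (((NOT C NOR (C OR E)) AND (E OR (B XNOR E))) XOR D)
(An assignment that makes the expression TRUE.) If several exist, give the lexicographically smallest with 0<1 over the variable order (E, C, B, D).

E=0, C=0, B=0, D=1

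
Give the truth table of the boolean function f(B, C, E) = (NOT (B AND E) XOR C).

B | C | E | Output
------------------
0 | 0 | 0 | 1
0 | 0 | 1 | 1
0 | 1 | 0 | 0
0 | 1 | 1 | 0
1 | 0 | 0 | 1
1 | 0 | 1 | 0
1 | 1 | 0 | 0
1 | 1 | 1 | 1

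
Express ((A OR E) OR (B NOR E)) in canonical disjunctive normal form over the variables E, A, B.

(NOT E AND NOT A AND NOT B) OR (NOT E AND A AND NOT B) OR (NOT E AND A AND B) OR (E AND NOT A AND NOT B) OR (E AND NOT A AND B) OR (E AND A AND NOT B) OR (E AND A AND B)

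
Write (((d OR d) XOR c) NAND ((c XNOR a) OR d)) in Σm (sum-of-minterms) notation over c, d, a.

Σm(0, 1, 4, 6, 7) = (NOT c AND NOT d AND NOT a) OR (NOT c AND NOT d AND a) OR (c AND NOT d AND NOT a) OR (c AND d AND NOT a) OR (c AND d AND a)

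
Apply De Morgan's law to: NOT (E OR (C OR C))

NOT E AND NOT (C OR C)
De Morgan's: NOT(OR of terms) = AND of negations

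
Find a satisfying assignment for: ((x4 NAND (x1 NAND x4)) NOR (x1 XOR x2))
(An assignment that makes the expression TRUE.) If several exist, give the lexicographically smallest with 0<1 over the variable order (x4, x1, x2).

x4=1, x1=0, x2=0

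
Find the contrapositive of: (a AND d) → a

Contrapositive: NOT a → NOT (a AND d)
Note: A statement and its contrapositive are logically equivalent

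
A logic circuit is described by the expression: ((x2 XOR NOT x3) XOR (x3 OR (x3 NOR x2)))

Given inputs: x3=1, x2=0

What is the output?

Substituting: ((0 XOR NOT 1) XOR (1 OR (1 NOR 0)))
= 1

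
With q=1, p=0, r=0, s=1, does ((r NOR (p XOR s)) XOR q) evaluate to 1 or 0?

Substituting: ((0 NOR (0 XOR 1)) XOR 1)
= 1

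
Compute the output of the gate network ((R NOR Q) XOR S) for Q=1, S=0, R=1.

Substituting: ((1 NOR 1) XOR 0)
= 0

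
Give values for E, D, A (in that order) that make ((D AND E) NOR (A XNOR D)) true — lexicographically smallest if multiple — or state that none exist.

E=0, D=0, A=1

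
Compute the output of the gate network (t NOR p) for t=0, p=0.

Substituting: (0 NOR 0)
= 1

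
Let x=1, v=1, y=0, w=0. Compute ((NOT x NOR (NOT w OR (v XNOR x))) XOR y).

Substituting: ((NOT 1 NOR (NOT 0 OR (1 XNOR 1))) XOR 0)
= 0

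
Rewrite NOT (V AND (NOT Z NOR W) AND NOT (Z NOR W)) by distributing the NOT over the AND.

NOT V OR NOT (NOT Z NOR W) OR (Z NOR W)
De Morgan's: NOT(AND of terms) = OR of negations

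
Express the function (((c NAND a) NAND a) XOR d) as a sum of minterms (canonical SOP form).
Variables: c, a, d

Σm(0, 3, 4, 6) = (NOT c AND NOT a AND NOT d) OR (NOT c AND a AND d) OR (c AND NOT a AND NOT d) OR (c AND a AND NOT d)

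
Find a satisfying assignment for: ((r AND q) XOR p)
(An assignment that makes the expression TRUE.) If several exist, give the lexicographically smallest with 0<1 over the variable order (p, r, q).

p=0, r=1, q=1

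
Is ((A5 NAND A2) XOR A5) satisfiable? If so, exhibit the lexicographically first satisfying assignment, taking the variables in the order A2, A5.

A2=0, A5=0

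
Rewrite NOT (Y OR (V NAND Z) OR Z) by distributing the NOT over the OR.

NOT Y AND NOT (V NAND Z) AND NOT Z
De Morgan's: NOT(OR of terms) = AND of negations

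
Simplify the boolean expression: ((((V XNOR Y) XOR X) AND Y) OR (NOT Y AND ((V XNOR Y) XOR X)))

By distribution ((E AND v) OR (E AND NOT v) = E):
= ((V XNOR Y) XOR X)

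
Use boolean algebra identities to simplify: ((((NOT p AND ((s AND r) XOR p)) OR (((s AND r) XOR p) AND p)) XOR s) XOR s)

By XOR self-cancellation ((E XOR v) XOR v = E) then distribution ((E AND v) OR (E AND NOT v) = E):
= ((s AND r) XOR p)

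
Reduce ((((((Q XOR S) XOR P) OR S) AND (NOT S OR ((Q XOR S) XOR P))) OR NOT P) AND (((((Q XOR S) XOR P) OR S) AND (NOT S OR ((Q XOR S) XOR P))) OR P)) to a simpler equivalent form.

By distribution ((E OR v) AND (E OR NOT v) = E) then distribution ((E OR v) AND (E OR NOT v) = E):
= ((Q XOR S) XOR P)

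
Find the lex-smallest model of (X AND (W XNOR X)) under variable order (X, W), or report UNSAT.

X=1, W=1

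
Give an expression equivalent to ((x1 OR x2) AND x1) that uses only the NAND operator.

((((x1 NAND x1) NAND (x2 NAND x2)) NAND x1) NAND (((x1 NAND x1) NAND (x2 NAND x2)) NAND x1))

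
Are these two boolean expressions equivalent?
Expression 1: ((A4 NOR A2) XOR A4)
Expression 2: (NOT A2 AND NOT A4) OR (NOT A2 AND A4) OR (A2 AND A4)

Yes, they are equivalent — the two output columns agree on all 4 assignments:
A2 | A4 | Expression 1 | Expression 2
-------------------------------------
0 | 0 | 1 | 1
0 | 1 | 1 | 1
1 | 0 | 0 | 0
1 | 1 | 1 | 1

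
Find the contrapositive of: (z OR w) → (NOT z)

Contrapositive: z → NOT (z OR w)
Note: A statement and its contrapositive are logically equivalent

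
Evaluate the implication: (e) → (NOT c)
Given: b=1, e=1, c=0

Antecedent (e) = 1; consequent (NOT c) = 1.
1 → 1 = 1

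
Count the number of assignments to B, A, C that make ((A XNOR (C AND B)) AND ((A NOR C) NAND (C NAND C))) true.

Satisfying assignments: (0,0,1), (1,1,1)
Count: 2 out of 8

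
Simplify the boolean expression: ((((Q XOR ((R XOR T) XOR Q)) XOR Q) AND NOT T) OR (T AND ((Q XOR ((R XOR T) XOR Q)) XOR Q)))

By distribution ((E AND v) OR (E AND NOT v) = E) then XOR self-cancellation ((E XOR v) XOR v = E):
= ((R XOR T) XOR Q)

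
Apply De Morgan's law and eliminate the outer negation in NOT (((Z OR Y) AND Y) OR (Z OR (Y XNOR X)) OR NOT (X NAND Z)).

NOT ((Z OR Y) AND Y) AND NOT (Z OR (Y XNOR X)) AND (X NAND Z)
De Morgan's: NOT(OR of terms) = AND of negations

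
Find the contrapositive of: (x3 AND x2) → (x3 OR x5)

Contrapositive: NOT (x3 OR x5) → NOT (x3 AND x2)
Note: A statement and its contrapositive are logically equivalent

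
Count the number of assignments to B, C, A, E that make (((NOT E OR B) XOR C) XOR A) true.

Satisfying assignments: (0,0,0,0), (0,0,1,1), (0,1,0,1), (0,1,1,0), (1,0,0,0), (1,0,0,1), (1,1,1,0), (1,1,1,1)
Count: 8 out of 16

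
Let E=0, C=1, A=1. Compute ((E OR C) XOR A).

Substituting: ((0 OR 1) XOR 1)
= 0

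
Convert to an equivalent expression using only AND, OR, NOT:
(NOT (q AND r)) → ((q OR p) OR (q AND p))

(q AND r) OR ((q OR p) OR (q AND p))
(Implication elimination: A → B = NOT A OR B)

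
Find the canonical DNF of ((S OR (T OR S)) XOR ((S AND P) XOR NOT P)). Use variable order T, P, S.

(NOT T AND NOT P AND NOT S) OR (T AND P AND NOT S)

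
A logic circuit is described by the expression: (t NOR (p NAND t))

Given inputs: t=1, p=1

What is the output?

Substituting: (1 NOR (1 NAND 1))
= 0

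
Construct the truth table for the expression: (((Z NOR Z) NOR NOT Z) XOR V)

Z | V | Output
--------------
0 | 0 | 0
0 | 1 | 1
1 | 0 | 1
1 | 1 | 0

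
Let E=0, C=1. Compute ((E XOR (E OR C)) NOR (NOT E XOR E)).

Substituting: ((0 XOR (0 OR 1)) NOR (NOT 0 XOR 0))
= 0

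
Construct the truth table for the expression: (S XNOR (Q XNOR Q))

Q | S | Output
--------------
0 | 0 | 0
0 | 1 | 1
1 | 0 | 0
1 | 1 | 1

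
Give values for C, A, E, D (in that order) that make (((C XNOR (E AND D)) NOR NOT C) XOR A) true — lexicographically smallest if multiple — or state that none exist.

C=0, A=1, E=0, D=0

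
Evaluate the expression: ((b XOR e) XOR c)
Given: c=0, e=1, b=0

Substituting: ((0 XOR 1) XOR 0)
= 1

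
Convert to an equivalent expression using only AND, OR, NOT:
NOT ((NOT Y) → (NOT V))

(NOT Y) AND V
(Negated implication: NOT(A → B) = A AND NOT B)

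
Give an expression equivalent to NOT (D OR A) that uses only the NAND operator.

(((D NAND D) NAND (A NAND A)) NAND ((D NAND D) NAND (A NAND A)))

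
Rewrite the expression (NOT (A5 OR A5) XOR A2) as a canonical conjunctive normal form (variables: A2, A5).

(A2 OR NOT A5) AND (NOT A2 OR A5)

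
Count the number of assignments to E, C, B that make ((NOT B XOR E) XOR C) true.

Satisfying assignments: (0,0,0), (0,1,1), (1,0,1), (1,1,0)
Count: 4 out of 8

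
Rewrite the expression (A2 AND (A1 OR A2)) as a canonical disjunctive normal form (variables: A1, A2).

(NOT A1 AND A2) OR (A1 AND A2)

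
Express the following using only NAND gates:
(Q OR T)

((Q NAND Q) NAND (T NAND T))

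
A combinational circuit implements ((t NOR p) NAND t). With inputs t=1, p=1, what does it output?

Substituting: ((1 NOR 1) NAND 1)
= 1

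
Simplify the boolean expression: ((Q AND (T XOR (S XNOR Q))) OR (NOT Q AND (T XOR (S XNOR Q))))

By distribution ((E AND v) OR (E AND NOT v) = E):
= (T XOR (S XNOR Q))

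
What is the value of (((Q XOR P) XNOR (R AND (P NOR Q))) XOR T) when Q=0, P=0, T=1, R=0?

Substituting: (((0 XOR 0) XNOR (0 AND (0 NOR 0))) XOR 1)
= 0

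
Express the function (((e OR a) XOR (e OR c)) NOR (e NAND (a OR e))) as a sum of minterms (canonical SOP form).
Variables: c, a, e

Σm(1, 3, 5, 7) = (NOT c AND NOT a AND e) OR (NOT c AND a AND e) OR (c AND NOT a AND e) OR (c AND a AND e)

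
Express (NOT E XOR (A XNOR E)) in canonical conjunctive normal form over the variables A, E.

(A OR E) AND (A OR NOT E)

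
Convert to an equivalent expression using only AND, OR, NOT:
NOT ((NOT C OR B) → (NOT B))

(NOT C OR B) AND B
(Negated implication: NOT(A → B) = A AND NOT B)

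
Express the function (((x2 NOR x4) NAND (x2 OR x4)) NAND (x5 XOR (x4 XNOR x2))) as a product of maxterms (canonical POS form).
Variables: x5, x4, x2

ΠM(0, 3, 5, 6) = (x5 OR x4 OR x2) AND (x5 OR NOT x4 OR NOT x2) AND (NOT x5 OR x4 OR NOT x2) AND (NOT x5 OR NOT x4 OR x2)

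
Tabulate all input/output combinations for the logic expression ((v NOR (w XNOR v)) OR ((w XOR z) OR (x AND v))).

w | x | v | z | Output
----------------------
0 | 0 | 0 | 0 | 0
0 | 0 | 0 | 1 | 1
0 | 0 | 1 | 0 | 0
0 | 0 | 1 | 1 | 1
0 | 1 | 0 | 0 | 0
0 | 1 | 0 | 1 | 1
0 | 1 | 1 | 0 | 1
0 | 1 | 1 | 1 | 1
1 | 0 | 0 | 0 | 1
1 | 0 | 0 | 1 | 1
1 | 0 | 1 | 0 | 1
1 | 0 | 1 | 1 | 0
1 | 1 | 0 | 0 | 1
1 | 1 | 0 | 1 | 1
1 | 1 | 1 | 0 | 1
1 | 1 | 1 | 1 | 1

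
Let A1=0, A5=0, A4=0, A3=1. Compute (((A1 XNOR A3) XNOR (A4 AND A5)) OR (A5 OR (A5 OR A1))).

Substituting: (((0 XNOR 1) XNOR (0 AND 0)) OR (0 OR (0 OR 0)))
= 1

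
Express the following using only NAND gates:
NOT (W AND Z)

(((W NAND Z) NAND (W NAND Z)) NAND ((W NAND Z) NAND (W NAND Z)))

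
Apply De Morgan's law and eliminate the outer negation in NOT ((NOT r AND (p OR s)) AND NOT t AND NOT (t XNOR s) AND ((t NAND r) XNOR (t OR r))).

NOT (NOT r AND (p OR s)) OR t OR (t XNOR s) OR NOT ((t NAND r) XNOR (t OR r))
De Morgan's: NOT(AND of terms) = OR of negations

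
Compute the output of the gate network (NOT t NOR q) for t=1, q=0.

Substituting: (NOT 1 NOR 0)
= 1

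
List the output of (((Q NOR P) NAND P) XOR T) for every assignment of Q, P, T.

Q | P | T | Output
------------------
0 | 0 | 0 | 1
0 | 0 | 1 | 0
0 | 1 | 0 | 1
0 | 1 | 1 | 0
1 | 0 | 0 | 1
1 | 0 | 1 | 0
1 | 1 | 0 | 1
1 | 1 | 1 | 0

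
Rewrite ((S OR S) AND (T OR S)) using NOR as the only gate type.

((((S NOR S) NOR (S NOR S)) NOR ((S NOR S) NOR (S NOR S))) NOR (((T NOR S) NOR (T NOR S)) NOR ((T NOR S) NOR (T NOR S))))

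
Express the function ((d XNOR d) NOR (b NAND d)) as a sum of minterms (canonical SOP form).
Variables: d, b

Σm() = FALSE (no minterms)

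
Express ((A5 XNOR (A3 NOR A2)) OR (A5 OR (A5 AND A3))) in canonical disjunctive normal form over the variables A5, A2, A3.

(NOT A5 AND NOT A2 AND A3) OR (NOT A5 AND A2 AND NOT A3) OR (NOT A5 AND A2 AND A3) OR (A5 AND NOT A2 AND NOT A3) OR (A5 AND NOT A2 AND A3) OR (A5 AND A2 AND NOT A3) OR (A5 AND A2 AND A3)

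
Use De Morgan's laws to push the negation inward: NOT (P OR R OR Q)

NOT P AND NOT R AND NOT Q
De Morgan's: NOT(OR of terms) = AND of negations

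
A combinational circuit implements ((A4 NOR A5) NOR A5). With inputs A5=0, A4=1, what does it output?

Substituting: ((1 NOR 0) NOR 0)
= 1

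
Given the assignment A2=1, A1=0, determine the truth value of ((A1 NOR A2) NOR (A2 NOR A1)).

Substituting: ((0 NOR 1) NOR (1 NOR 0))
= 1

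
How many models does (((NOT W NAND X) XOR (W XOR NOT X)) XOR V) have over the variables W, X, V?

Satisfying assignments: (0,0,1), (0,1,1), (1,0,0), (1,1,1)
Count: 4 out of 8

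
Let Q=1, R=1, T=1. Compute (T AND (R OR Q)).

Substituting: (1 AND (1 OR 1))
= 1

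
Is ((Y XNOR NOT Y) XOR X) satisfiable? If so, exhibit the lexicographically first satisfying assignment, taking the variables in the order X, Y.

X=1, Y=0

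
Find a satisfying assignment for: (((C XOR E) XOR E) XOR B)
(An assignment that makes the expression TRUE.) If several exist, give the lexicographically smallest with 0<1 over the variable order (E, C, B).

E=0, C=0, B=1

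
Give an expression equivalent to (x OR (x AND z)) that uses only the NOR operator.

((x NOR ((x NOR x) NOR (z NOR z))) NOR (x NOR ((x NOR x) NOR (z NOR z))))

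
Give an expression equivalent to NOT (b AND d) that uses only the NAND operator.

(((b NAND d) NAND (b NAND d)) NAND ((b NAND d) NAND (b NAND d)))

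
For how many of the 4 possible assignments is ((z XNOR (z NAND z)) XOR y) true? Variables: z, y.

Satisfying assignments: (0,1), (1,1)
Count: 2 out of 4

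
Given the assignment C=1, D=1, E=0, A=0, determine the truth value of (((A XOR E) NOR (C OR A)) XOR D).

Substituting: (((0 XOR 0) NOR (1 OR 0)) XOR 1)
= 1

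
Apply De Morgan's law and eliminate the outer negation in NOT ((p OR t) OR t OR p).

NOT (p OR t) AND NOT t AND NOT p
De Morgan's: NOT(OR of terms) = AND of negations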